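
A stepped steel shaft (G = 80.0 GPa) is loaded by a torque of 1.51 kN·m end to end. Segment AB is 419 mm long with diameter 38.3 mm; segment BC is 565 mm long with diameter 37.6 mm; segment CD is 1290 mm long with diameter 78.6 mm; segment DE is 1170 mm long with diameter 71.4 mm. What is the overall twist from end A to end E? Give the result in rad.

0.107 rad

J_AB = π(0.0383)⁴/32 = 2.11×10^-7 m⁴; J_BC = π(0.0376)⁴/32 = 1.96×10^-7 m⁴; J_CD = π(0.0786)⁴/32 = 3.75×10^-6 m⁴; J_DE = π(0.0714)⁴/32 = 2.55×10^-6 m⁴.
θ = (T/G)·Σ L_i/J_i = (1510/80.0×10⁹)·(0.419/2.11×10^-7 + 0.565/1.96×10^-7 + 1.29/3.75×10^-6 + 1.17/2.55×10^-6) = 0.1069 rad.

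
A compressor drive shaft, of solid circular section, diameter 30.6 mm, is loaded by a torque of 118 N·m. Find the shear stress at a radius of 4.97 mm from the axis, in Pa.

6.81e6 Pa

J = πd⁴/32 = π(0.0306)⁴/32 = 8.608×10^-8 m⁴.
Shear stress varies linearly with radius: τ = T·r/J = 118.0 × 0.00497 / 8.608×10^-8 = 6.813×10^6 Pa.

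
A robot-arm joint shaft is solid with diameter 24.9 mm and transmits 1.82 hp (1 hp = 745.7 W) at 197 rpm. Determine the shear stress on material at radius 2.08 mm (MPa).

3.63 MPa

ω = 2π·197/60 = 20.63 rad/s, so T = P/ω = 1.82×745.7 / 20.63 = 65.79 N·m.
J = πd⁴/32 = π(0.0249)⁴/32 = 3.774×10^-8 m⁴.
Shear stress varies linearly with radius: τ = T·r/J = 65.79 × 0.00208 / 3.774×10^-8 = 3.626×10^6 Pa.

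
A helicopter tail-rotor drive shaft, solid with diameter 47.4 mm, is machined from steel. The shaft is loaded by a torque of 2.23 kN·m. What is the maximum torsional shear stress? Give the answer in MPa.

107 MPa

J = πd⁴/32 = π(0.0474)⁴/32 = 4.956×10^-7 m⁴.
τ_max = T·r/J = 2230 × 0.0237 / 4.956×10^-7 = 1.066×10^8 Pa.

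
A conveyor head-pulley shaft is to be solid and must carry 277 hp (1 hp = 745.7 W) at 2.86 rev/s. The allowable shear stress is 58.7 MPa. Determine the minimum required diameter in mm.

ω = 2π·2.86 = 17.97 rad/s, so T = P/ω = 277×745.7 / 17.97 = 11490 N·m.
For a solid shaft τ_max = 16T/(πd³), so d = (16T/(π τ_allow))^(1/3) = (16·11490/(π·5.87×10^7))^(1/3) = 0.09991 m.

99.9 mm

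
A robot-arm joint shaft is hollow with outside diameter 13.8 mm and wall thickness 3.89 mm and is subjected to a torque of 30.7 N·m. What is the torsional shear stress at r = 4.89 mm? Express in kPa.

J = π(d_o⁴ − d_i⁴)/32 = π(0.0138⁴ − 0.00602⁴)/32 = 3.432×10^-9 m⁴.
Shear stress varies linearly with radius: τ = T·r/J = 30.70 × 0.00489 / 3.432×10^-9 = 4.375×10^7 Pa.

43700 kPa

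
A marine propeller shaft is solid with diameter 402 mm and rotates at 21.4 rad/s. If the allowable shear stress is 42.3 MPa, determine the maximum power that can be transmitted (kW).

J = πd⁴/32 = π(0.402)⁴/32 = 2.564×10^-3 m⁴.
T_max = τ_allow·J/r = 4.23×10^7 × 2.564×10^-3 / 0.201 = 539600 N·m.
ω = 21.4 rad/s, so P_max = T_max·ω = 1.155×10^7 W.

11500 kW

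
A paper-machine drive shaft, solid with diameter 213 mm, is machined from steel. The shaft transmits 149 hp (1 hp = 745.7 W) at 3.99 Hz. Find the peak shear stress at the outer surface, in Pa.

2.34e6 Pa

ω = 2π·3.99 = 25.07 rad/s, so T = P/ω = 149×745.7 / 25.07 = 4432 N·m.
J = πd⁴/32 = π(0.213)⁴/32 = 2.021×10^-4 m⁴.
τ_max = T·r/J = 4432 × 0.106 / 2.021×10^-4 = 2.336×10^6 Pa.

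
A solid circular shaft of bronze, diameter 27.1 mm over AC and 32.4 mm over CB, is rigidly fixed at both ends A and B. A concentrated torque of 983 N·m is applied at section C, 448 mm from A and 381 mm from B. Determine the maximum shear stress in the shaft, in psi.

15100 psi

Compatibility: T_A·a/J_AC = T_B·b/J_CB with T_A + T_B = T₀.
J_AC = 5.30×10^-8 m⁴, J_CB = 1.08×10^-7 m⁴, so T_A = T₀·(J_AC/a)/((J_AC/a)+(J_CB/b)) = 288.9 N·m, T_B = 694.1 N·m.
τ in each portion: τ_AC = 7.39×10^7 Pa, τ_CB = 1.04×10^8 Pa; maximum is in CB.
τ_max = T_CB·r/J = 694.1·0.0162/1.08×10^-7 = 1.039×10^8 Pa.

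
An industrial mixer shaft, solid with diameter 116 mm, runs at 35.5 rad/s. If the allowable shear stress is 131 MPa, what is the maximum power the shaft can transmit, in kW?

J = πd⁴/32 = π(0.116)⁴/32 = 1.778×10^-5 m⁴.
T_max = τ_allow·J/r = 1.31×10^8 × 1.778×10^-5 / 0.0580 = 40150 N·m.
ω = 35.5 rad/s, so P_max = T_max·ω = 1.425×10^6 W.

1430 kW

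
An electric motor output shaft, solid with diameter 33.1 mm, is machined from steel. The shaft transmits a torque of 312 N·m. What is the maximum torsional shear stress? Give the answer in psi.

J = πd⁴/32 = π(0.0331)⁴/32 = 1.178×10^-7 m⁴.
τ_max = T·r/J = 312.0 × 0.0166 / 1.178×10^-7 = 4.382×10^7 Pa.

6360 psi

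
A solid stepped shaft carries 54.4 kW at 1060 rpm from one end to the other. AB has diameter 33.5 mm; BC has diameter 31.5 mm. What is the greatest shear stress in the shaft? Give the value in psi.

ω = 2π·1060/60 = 111.0 rad/s, so T = P/ω = 54.4×10³ / 111.0 = 490.1 N·m.
Under the same torque, τ_max = 16T/(πd³) is largest where d is smallest — segment BC (d = 31.5 mm).
τ_max = 16·490.1/(π·(0.0315)³) = 7.986×10^7 Pa.

11600 psi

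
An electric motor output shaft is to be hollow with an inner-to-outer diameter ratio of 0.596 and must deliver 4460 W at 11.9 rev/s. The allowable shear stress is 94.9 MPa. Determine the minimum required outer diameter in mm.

15.4 mm

ω = 2π·11.9 = 74.77 rad/s, so T = P/ω = 4460 / 74.77 = 59.65 N·m.
For a hollow shaft with d_i/d_o = 0.596: τ_max = 16T/(π d_o³ (1−k⁴)), so d_o = [16T/(π τ_allow (1−k⁴))]^(1/3) = [16·59.65/(π·9.49×10^7·0.8738)]^(1/3) = 0.01542 m.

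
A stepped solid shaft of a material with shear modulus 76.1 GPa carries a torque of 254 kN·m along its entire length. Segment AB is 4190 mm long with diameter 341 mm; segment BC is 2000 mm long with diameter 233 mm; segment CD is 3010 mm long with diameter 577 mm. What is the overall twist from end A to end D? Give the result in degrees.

1.98°

J_AB = π(0.341)⁴/32 = 1.33×10^-3 m⁴; J_BC = π(0.233)⁴/32 = 2.89×10^-4 m⁴; J_CD = π(0.577)⁴/32 = 0.0109 m⁴.
θ = (T/G)·Σ L_i/J_i = (254000/76.1×10⁹)·(4.19/1.33×10^-3 + 2.00/2.89×10^-4 + 3.01/0.0109) = 0.03453 rad.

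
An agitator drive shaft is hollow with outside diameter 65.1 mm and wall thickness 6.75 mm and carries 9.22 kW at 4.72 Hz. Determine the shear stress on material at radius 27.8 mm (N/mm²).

8.10 N/mm²

ω = 2π·4.72 = 29.66 rad/s, so T = P/ω = 9.22×10³ / 29.66 = 310.9 N·m.
J = π(d_o⁴ − d_i⁴)/32 = π(0.0651⁴ − 0.0516⁴)/32 = 1.067×10^-6 m⁴.
Shear stress varies linearly with radius: τ = T·r/J = 310.9 × 0.0278 / 1.067×10^-6 = 8.098×10^6 Pa.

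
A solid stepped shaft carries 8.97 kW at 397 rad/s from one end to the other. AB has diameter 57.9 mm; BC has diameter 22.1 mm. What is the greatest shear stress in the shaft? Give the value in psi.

1550 psi

ω = 397 rad/s, so T = P/ω = 8.97×10³ / 397.0 = 22.59 N·m.
Under the same torque, τ_max = 16T/(πd³) is largest where d is smallest — segment BC (d = 22.1 mm).
τ_max = 16·22.59/(π·(0.0221)³) = 1.066×10^7 Pa.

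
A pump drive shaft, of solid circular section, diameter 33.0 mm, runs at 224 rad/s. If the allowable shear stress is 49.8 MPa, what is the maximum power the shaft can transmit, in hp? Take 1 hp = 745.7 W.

106 hp

J = πd⁴/32 = π(0.0330)⁴/32 = 1.164×10^-7 m⁴.
T_max = τ_allow·J/r = 4.98×10^7 × 1.164×10^-7 / 0.0165 = 351.4 N·m.
ω = 224 rad/s, so P_max = T_max·ω = 7.871×10^4 W.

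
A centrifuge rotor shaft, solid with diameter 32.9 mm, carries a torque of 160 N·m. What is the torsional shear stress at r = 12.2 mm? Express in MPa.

J = πd⁴/32 = π(0.0329)⁴/32 = 1.150×10^-7 m⁴.
Shear stress varies linearly with radius: τ = T·r/J = 160.0 × 0.0122 / 1.150×10^-7 = 1.697×10^7 Pa.

17.0 MPa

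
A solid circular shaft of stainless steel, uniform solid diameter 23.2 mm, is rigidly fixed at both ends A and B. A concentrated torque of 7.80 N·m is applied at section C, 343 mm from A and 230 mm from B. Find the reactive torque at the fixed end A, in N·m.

With uniform GJ and both ends fixed, compatibility θ_AC = θ_CB gives T_A·a = T_B·b, together with T_A + T_B = T₀.
T_A = T₀·b/(a+b) = 7.800·230/573.0 = 3.131 N·m; T_B = 4.669 N·m.

3.13 N·m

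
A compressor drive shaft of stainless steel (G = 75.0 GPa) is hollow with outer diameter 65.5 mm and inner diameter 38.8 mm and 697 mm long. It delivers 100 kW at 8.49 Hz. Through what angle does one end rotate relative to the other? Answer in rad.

ω = 2π·8.49 = 53.34 rad/s, so T = P/ω = 100×10³ / 53.34 = 1875 N·m.
J = π(d_o⁴ − d_i⁴)/32 = π(0.0655⁴ − 0.0388⁴)/32 = 1.585×10^-6 m⁴.
θ = T·L/(G·J) = 1875 × 0.697 / (75.0×10⁹ × 1.585×10^-6) = 0.01099 rad.

0.0110 rad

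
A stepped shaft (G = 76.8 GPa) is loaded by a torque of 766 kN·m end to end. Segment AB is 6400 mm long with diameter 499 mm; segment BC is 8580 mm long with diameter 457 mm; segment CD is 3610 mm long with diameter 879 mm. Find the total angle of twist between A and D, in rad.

0.0311 rad

J_AB = π(0.499)⁴/32 = 6.09×10^-3 m⁴; J_BC = π(0.457)⁴/32 = 4.28×10^-3 m⁴; J_CD = π(0.879)⁴/32 = 0.0586 m⁴.
θ = (T/G)·Σ L_i/J_i = (766000/76.8×10⁹)·(6.40/6.09×10^-3 + 8.58/4.28×10^-3 + 3.61/0.0586) = 0.03109 rad.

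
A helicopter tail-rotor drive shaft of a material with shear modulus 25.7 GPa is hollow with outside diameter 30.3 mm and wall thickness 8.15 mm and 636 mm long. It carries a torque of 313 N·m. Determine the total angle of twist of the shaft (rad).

J = π(d_o⁴ − d_i⁴)/32 = π(0.0303⁴ − 0.0140⁴)/32 = 7.898×10^-8 m⁴.
θ = T·L/(G·J) = 313.0 × 0.636 / (25.7×10⁹ × 7.898×10^-8) = 0.09807 rad.

0.0981 rad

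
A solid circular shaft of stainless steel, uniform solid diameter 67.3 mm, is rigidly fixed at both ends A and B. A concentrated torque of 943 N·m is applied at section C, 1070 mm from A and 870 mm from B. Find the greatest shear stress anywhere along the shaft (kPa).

With uniform GJ and both ends fixed, compatibility θ_AC = θ_CB gives T_A·a = T_B·b, together with T_A + T_B = T₀.
T_A = T₀·b/(a+b) = 943.0·870/1940 = 422.9 N·m; T_B = 520.1 N·m.
τ in each portion: τ_AC = 7.07×10^6 Pa, τ_CB = 8.69×10^6 Pa; maximum is in CB.
τ_max = T_CB·r/J = 520.1·0.0336/2.01×10^-6 = 8.690×10^6 Pa.

8690 kPa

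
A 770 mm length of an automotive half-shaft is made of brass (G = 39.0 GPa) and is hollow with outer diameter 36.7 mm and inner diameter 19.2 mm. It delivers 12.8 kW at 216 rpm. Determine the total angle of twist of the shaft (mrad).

67.8 mrad

ω = 2π·216/60 = 22.62 rad/s, so T = P/ω = 12.8×10³ / 22.62 = 565.9 N·m.
J = π(d_o⁴ − d_i⁴)/32 = π(0.0367⁴ − 0.0192⁴)/32 = 1.648×10^-7 m⁴.
θ = T·L/(G·J) = 565.9 × 0.770 / (39.0×10⁹ × 1.648×10^-7) = 0.06781 rad.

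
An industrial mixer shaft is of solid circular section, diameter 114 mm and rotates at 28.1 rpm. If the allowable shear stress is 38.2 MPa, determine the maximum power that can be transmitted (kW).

J = πd⁴/32 = π(0.114)⁴/32 = 1.658×10^-5 m⁴.
T_max = τ_allow·J/r = 3.82×10^7 × 1.658×10^-5 / 0.0570 = 11110 N·m.
ω = 2π·28.1/60 = 2.943 rad/s, so P_max = T_max·ω = 3.270×10^4 W.

32.7 kW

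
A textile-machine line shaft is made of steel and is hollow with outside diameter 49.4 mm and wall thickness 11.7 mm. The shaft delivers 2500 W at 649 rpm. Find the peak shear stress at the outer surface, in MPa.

1.68 MPa

ω = 2π·649/60 = 67.96 rad/s, so T = P/ω = 2500 / 67.96 = 36.78 N·m.
J = π(d_o⁴ − d_i⁴)/32 = π(0.0494⁴ − 0.0260⁴)/32 = 5.398×10^-7 m⁴.
τ_max = T·r/J = 36.78 × 0.0247 / 5.398×10^-7 = 1.683×10^6 Pa.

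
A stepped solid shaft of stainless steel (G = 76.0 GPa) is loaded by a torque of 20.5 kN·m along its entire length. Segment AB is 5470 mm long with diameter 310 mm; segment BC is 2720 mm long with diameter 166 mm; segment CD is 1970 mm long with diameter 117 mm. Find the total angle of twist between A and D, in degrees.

2.31°

J_AB = π(0.310)⁴/32 = 9.07×10^-4 m⁴; J_BC = π(0.166)⁴/32 = 7.45×10^-5 m⁴; J_CD = π(0.117)⁴/32 = 1.84×10^-5 m⁴.
θ = (T/G)·Σ L_i/J_i = (20500/76.0×10⁹)·(5.47/9.07×10^-4 + 2.72/7.45×10^-5 + 1.97/1.84×10^-5) = 0.04035 rad.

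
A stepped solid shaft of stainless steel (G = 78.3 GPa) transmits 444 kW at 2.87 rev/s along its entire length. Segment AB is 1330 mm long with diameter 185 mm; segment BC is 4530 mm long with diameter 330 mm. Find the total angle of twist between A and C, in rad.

0.00486 rad

ω = 2π·2.87 = 18.03 rad/s, so T = P/ω = 444×10³ / 18.03 = 24620 N·m.
J_AB = π(0.185)⁴/32 = 1.15×10^-4 m⁴; J_BC = π(0.330)⁴/32 = 1.16×10^-3 m⁴.
θ = (T/G)·Σ L_i/J_i = (24620/78.3×10⁹)·(1.33/1.15×10^-4 + 4.53/1.16×10^-3) = 4.860×10^-3 rad.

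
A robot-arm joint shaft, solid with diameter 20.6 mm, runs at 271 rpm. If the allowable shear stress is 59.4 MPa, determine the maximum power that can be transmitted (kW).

2.89 kW

J = πd⁴/32 = π(0.0206)⁴/32 = 1.768×10^-8 m⁴.
T_max = τ_allow·J/r = 5.94×10^7 × 1.768×10^-8 / 0.0103 = 102.0 N·m.
ω = 2π·271/60 = 28.38 rad/s, so P_max = T_max·ω = 2893 W.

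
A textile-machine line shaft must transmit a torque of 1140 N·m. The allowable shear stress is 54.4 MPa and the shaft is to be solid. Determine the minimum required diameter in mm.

47.4 mm

For a solid shaft τ_max = 16T/(πd³), so d = (16T/(π τ_allow))^(1/3) = (16·1140/(π·5.44×10^7))^(1/3) = 0.04743 m.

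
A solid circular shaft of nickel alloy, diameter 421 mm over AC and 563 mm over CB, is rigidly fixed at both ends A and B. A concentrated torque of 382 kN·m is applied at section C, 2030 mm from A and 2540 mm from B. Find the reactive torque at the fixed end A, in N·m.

107000 N·m

Compatibility: T_A·a/J_AC = T_B·b/J_CB with T_A + T_B = T₀.
J_AC = 3.08×10^-3 m⁴, J_CB = 9.86×10^-3 m⁴, so T_A = T₀·(J_AC/a)/((J_AC/a)+(J_CB/b)) = 107400 N·m, T_B = 274600 N·m.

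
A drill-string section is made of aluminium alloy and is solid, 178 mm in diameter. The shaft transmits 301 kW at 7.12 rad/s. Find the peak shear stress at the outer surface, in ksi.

5.54 ksi

ω = 7.12 rad/s, so T = P/ω = 301×10³ / 7.120 = 42280 N·m.
J = πd⁴/32 = π(0.178)⁴/32 = 9.856×10^-5 m⁴.
τ_max = T·r/J = 42280 × 0.0890 / 9.856×10^-5 = 3.818×10^7 Pa.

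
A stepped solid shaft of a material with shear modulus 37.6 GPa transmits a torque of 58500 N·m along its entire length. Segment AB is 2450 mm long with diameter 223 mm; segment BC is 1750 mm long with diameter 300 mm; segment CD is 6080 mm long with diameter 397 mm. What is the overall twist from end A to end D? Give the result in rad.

0.0230 rad

J_AB = π(0.223)⁴/32 = 2.43×10^-4 m⁴; J_BC = π(0.300)⁴/32 = 7.95×10^-4 m⁴; J_CD = π(0.397)⁴/32 = 2.44×10^-3 m⁴.
θ = (T/G)·Σ L_i/J_i = (58500/37.6×10⁹)·(2.45/2.43×10^-4 + 1.75/7.95×10^-4 + 6.08/2.44×10^-3) = 0.02300 rad.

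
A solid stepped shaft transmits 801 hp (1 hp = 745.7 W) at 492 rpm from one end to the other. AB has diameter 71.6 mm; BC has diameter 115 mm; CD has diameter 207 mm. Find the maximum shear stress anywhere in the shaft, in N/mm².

161 N/mm²

ω = 2π·492/60 = 51.52 rad/s, so T = P/ω = 801×745.7 / 51.52 = 11590 N·m.
Under the same torque, τ_max = 16T/(πd³) is largest where d is smallest — segment AB (d = 71.6 mm).
τ_max = 16·11590/(π·(0.0716)³) = 1.609×10^8 Pa.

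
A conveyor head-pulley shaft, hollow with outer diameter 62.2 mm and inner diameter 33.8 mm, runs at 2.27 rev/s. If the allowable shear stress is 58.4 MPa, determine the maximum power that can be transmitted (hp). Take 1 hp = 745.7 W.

J = π(d_o⁴ − d_i⁴)/32 = π(0.0622⁴ − 0.0338⁴)/32 = 1.341×10^-6 m⁴.
T_max = τ_allow·J/r = 5.84×10^7 × 1.341×10^-6 / 0.0311 = 2519 N·m.
ω = 2π·2.27 = 14.26 rad/s, so P_max = T_max·ω = 3.592×10^4 W.

48.2 hp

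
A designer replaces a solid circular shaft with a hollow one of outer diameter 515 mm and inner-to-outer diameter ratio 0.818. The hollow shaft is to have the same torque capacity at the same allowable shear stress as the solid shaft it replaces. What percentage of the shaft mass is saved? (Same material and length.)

Equal τ_max and T ⇒ the solid shaft needs d_s³ = d_o³(1−k⁴), so d_s = 515·(1−0.818⁴)^(1/3) = 422.5 mm.
Area ratio A_h/A_s = d_o²(1−k²)/d_s² = (1−k²)/(1−k⁴)^(2/3) = 0.4915.
Mass saving = 1 − 0.4915 = 50.8 %.

50.8 %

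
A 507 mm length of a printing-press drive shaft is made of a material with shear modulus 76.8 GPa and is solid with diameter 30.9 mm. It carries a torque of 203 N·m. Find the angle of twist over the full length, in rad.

J = πd⁴/32 = π(0.0309)⁴/32 = 8.950×10^-8 m⁴.
θ = T·L/(G·J) = 203.0 × 0.507 / (76.8×10⁹ × 8.950×10^-8) = 0.01497 rad.

0.0150 rad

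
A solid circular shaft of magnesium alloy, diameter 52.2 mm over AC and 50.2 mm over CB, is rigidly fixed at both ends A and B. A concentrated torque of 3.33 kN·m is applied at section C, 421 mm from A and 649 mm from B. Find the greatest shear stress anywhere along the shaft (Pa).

7.67e7 Pa

Compatibility: T_A·a/J_AC = T_B·b/J_CB with T_A + T_B = T₀.
J_AC = 7.29×10^-7 m⁴, J_CB = 6.23×10^-7 m⁴, so T_A = T₀·(J_AC/a)/((J_AC/a)+(J_CB/b)) = 2142 N·m, T_B = 1188 N·m.
τ in each portion: τ_AC = 7.67×10^7 Pa, τ_CB = 4.78×10^7 Pa; maximum is in AC.
τ_max = T_AC·r/J = 2142·0.0261/7.29×10^-7 = 7.669×10^7 Pa.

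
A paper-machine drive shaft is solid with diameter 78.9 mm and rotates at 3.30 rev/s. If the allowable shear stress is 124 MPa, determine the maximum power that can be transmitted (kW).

248 kW

J = πd⁴/32 = π(0.0789)⁴/32 = 3.805×10^-6 m⁴.
T_max = τ_allow·J/r = 1.24×10^8 × 3.805×10^-6 / 0.0395 = 11960 N·m.
ω = 2π·3.30 = 20.73 rad/s, so P_max = T_max·ω = 2.480×10^5 W.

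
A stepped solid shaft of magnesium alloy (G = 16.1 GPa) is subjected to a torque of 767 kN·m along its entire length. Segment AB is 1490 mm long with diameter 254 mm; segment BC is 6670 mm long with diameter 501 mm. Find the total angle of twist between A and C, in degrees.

12.9°

J_AB = π(0.254)⁴/32 = 4.09×10^-4 m⁴; J_BC = π(0.501)⁴/32 = 6.19×10^-3 m⁴.
θ = (T/G)·Σ L_i/J_i = (767000/16.1×10⁹)·(1.49/4.09×10^-4 + 6.67/6.19×10^-3) = 0.2251 rad.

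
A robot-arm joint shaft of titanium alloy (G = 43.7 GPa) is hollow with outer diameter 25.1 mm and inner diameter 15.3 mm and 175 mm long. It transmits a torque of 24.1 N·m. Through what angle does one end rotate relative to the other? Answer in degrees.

J = π(d_o⁴ − d_i⁴)/32 = π(0.0251⁴ − 0.0153⁴)/32 = 3.359×10^-8 m⁴.
θ = T·L/(G·J) = 24.10 × 0.175 / (43.7×10⁹ × 3.359×10^-8) = 2.873×10^-3 rad.

0.165°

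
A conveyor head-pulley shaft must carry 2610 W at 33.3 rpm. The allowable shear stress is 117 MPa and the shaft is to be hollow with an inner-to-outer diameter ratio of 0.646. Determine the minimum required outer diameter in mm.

34.0 mm

ω = 2π·33.3/60 = 3.487 rad/s, so T = P/ω = 2610 / 3.487 = 748.5 N·m.
For a hollow shaft with d_i/d_o = 0.646: τ_max = 16T/(π d_o³ (1−k⁴)), so d_o = [16T/(π τ_allow (1−k⁴))]^(1/3) = [16·748.5/(π·1.17×10^8·0.8258)]^(1/3) = 0.03404 m.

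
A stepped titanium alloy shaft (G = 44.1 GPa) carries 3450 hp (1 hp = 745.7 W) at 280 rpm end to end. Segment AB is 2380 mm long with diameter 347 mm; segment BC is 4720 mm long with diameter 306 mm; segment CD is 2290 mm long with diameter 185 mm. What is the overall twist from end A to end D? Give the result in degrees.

3.09°

ω = 2π·280/60 = 29.32 rad/s, so T = P/ω = 3450×745.7 / 29.32 = 87740 N·m.
J_AB = π(0.347)⁴/32 = 1.42×10^-3 m⁴; J_BC = π(0.306)⁴/32 = 8.61×10^-4 m⁴; J_CD = π(0.185)⁴/32 = 1.15×10^-4 m⁴.
θ = (T/G)·Σ L_i/J_i = (87740/44.1×10⁹)·(2.38/1.42×10^-3 + 4.72/8.61×10^-4 + 2.29/1.15×10^-4) = 0.05386 rad.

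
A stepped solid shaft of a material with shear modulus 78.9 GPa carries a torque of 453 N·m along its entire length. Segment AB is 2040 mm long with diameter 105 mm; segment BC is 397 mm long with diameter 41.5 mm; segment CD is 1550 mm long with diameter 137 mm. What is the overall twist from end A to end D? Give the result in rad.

0.00907 rad

J_AB = π(0.105)⁴/32 = 1.19×10^-5 m⁴; J_BC = π(0.0415)⁴/32 = 2.91×10^-7 m⁴; J_CD = π(0.137)⁴/32 = 3.46×10^-5 m⁴.
θ = (T/G)·Σ L_i/J_i = (453.0/78.9×10⁹)·(2.04/1.19×10^-5 + 0.397/2.91×10^-7 + 1.55/3.46×10^-5) = 9.066×10^-3 rad.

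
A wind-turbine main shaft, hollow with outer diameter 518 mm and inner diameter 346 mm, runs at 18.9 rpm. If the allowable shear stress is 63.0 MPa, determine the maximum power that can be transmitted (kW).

J = π(d_o⁴ − d_i⁴)/32 = π(0.518⁴ − 0.346⁴)/32 = 5.661×10^-3 m⁴.
T_max = τ_allow·J/r = 6.30×10^7 × 5.661×10^-3 / 0.259 = 1.377e6 N·m.
ω = 2π·18.9/60 = 1.979 rad/s, so P_max = T_max·ω = 2.726×10^6 W.

2730 kW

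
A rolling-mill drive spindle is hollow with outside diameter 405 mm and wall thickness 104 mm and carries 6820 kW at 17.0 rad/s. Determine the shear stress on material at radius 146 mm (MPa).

23.5 MPa

ω = 17.0 rad/s, so T = P/ω = 6820×10³ / 17.00 = 401200 N·m.
J = π(d_o⁴ − d_i⁴)/32 = π(0.405⁴ − 0.197⁴)/32 = 2.493×10^-3 m⁴.
Shear stress varies linearly with radius: τ = T·r/J = 401200 × 0.146 / 2.493×10^-3 = 2.349×10^7 Pa.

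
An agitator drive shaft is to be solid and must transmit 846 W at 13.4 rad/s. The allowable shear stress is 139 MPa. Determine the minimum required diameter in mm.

ω = 13.4 rad/s, so T = P/ω = 846 / 13.40 = 63.13 N·m.
For a solid shaft τ_max = 16T/(πd³), so d = (16T/(π τ_allow))^(1/3) = (16·63.13/(π·1.39×10^8))^(1/3) = 0.01323 m.

13.2 mm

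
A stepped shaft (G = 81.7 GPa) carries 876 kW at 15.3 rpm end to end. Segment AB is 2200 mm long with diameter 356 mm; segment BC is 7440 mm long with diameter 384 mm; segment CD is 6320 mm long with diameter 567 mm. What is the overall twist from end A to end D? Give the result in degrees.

ω = 2π·15.3/60 = 1.602 rad/s, so T = P/ω = 876×10³ / 1.602 = 546700 N·m.
J_AB = π(0.356)⁴/32 = 1.58×10^-3 m⁴; J_BC = π(0.384)⁴/32 = 2.13×10^-3 m⁴; J_CD = π(0.567)⁴/32 = 0.0101 m⁴.
θ = (T/G)·Σ L_i/J_i = (546700/81.7×10⁹)·(2.20/1.58×10^-3 + 7.44/2.13×10^-3 + 6.32/0.0101) = 0.03683 rad.

2.11°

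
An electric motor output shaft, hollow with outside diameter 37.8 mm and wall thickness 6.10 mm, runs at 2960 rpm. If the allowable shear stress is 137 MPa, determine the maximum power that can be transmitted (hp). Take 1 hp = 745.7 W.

477 hp

J = π(d_o⁴ − d_i⁴)/32 = π(0.0378⁴ − 0.0256⁴)/32 = 1.583×10^-7 m⁴.
T_max = τ_allow·J/r = 1.37×10^8 × 1.583×10^-7 / 0.0189 = 1147 N·m.
ω = 2π·2960/60 = 310.0 rad/s, so P_max = T_max·ω = 3.556×10^5 W.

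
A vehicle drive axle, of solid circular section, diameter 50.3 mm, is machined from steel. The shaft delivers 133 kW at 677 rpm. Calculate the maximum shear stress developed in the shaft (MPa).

75.1 MPa

ω = 2π·677/60 = 70.90 rad/s, so T = P/ω = 133×10³ / 70.90 = 1876 N·m.
J = πd⁴/32 = π(0.0503)⁴/32 = 6.285×10^-7 m⁴.
τ_max = T·r/J = 1876 × 0.0251 / 6.285×10^-7 = 7.508×10^7 Pa.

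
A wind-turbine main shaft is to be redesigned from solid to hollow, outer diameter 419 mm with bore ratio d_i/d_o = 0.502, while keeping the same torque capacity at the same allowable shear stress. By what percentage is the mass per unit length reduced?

Equal τ_max and T ⇒ the solid shaft needs d_s³ = d_o³(1−k⁴), so d_s = 419·(1−0.502⁴)^(1/3) = 409.9 mm.
Area ratio A_h/A_s = d_o²(1−k²)/d_s² = (1−k²)/(1−k⁴)^(2/3) = 0.7814.
Mass saving = 1 − 0.7814 = 21.9 %.

21.9 %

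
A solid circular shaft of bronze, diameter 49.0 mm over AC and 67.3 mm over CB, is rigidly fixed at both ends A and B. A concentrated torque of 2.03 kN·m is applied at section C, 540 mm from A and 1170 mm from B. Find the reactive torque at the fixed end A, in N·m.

Compatibility: T_A·a/J_AC = T_B·b/J_CB with T_A + T_B = T₀.
J_AC = 5.66×10^-7 m⁴, J_CB = 2.01×10^-6 m⁴, so T_A = T₀·(J_AC/a)/((J_AC/a)+(J_CB/b)) = 768.2 N·m, T_B = 1262 N·m.

768 N·m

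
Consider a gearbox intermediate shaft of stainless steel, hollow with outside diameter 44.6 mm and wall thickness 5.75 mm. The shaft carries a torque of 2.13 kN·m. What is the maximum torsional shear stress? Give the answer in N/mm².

J = π(d_o⁴ − d_i⁴)/32 = π(0.0446⁴ − 0.0331⁴)/32 = 2.706×10^-7 m⁴.
τ_max = T·r/J = 2130 × 0.0223 / 2.706×10^-7 = 1.755×10^8 Pa.

176 N/mm²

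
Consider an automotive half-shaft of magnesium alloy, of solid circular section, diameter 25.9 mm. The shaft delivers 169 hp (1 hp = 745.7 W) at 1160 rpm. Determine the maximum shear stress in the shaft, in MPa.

304 MPa

ω = 2π·1160/60 = 121.5 rad/s, so T = P/ω = 169×745.7 / 121.5 = 1037 N·m.
J = πd⁴/32 = π(0.0259)⁴/32 = 4.418×10^-8 m⁴.
τ_max = T·r/J = 1037 × 0.0129 / 4.418×10^-8 = 3.041×10^8 Pa.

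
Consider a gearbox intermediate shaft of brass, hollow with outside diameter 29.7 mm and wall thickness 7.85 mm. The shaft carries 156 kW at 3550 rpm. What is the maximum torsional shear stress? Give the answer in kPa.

85800 kPa

ω = 2π·3550/60 = 371.8 rad/s, so T = P/ω = 156×10³ / 371.8 = 419.6 N·m.
J = π(d_o⁴ − d_i⁴)/32 = π(0.0297⁴ − 0.0140⁴)/32 = 7.262×10^-8 m⁴.
τ_max = T·r/J = 419.6 × 0.0149 / 7.262×10^-8 = 8.581×10^7 Pa.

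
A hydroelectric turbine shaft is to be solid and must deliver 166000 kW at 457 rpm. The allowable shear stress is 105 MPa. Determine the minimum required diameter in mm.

ω = 2π·457/60 = 47.86 rad/s, so T = P/ω = 166000×10³ / 47.86 = 3.469e6 N·m.
For a solid shaft τ_max = 16T/(πd³), so d = (16T/(π τ_allow))^(1/3) = (16·3.469e6/(π·1.05×10^8))^(1/3) = 0.5521 m.

552 mm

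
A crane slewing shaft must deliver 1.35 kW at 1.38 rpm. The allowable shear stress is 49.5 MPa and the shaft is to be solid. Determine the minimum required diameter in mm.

98.7 mm

ω = 2π·1.38/60 = 0.1445 rad/s, so T = P/ω = 1.35×10³ / 0.1445 = 9342 N·m.
For a solid shaft τ_max = 16T/(πd³), so d = (16T/(π τ_allow))^(1/3) = (16·9342/(π·4.95×10^7))^(1/3) = 0.09869 m.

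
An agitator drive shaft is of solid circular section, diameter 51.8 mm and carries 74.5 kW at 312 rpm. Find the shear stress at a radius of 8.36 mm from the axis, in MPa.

ω = 2π·312/60 = 32.67 rad/s, so T = P/ω = 74.5×10³ / 32.67 = 2280 N·m.
J = πd⁴/32 = π(0.0518)⁴/32 = 7.068×10^-7 m⁴.
Shear stress varies linearly with radius: τ = T·r/J = 2280 × 0.00836 / 7.068×10^-7 = 2.697×10^7 Pa.

27.0 MPa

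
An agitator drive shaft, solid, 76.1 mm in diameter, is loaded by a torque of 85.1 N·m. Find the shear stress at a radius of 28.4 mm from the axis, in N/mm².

0.734 N/mm²

J = πd⁴/32 = π(0.0761)⁴/32 = 3.293×10^-6 m⁴.
Shear stress varies linearly with radius: τ = T·r/J = 85.10 × 0.0284 / 3.293×10^-6 = 7.340×10^5 Pa.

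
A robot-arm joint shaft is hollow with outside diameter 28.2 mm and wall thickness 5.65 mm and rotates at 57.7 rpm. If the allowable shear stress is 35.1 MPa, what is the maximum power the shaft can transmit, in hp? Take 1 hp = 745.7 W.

1.09 hp

J = π(d_o⁴ − d_i⁴)/32 = π(0.0282⁴ − 0.0169⁴)/32 = 5.408×10^-8 m⁴.
T_max = τ_allow·J/r = 3.51×10^7 × 5.408×10^-8 / 0.0141 = 134.6 N·m.
ω = 2π·57.7/60 = 6.042 rad/s, so P_max = T_max·ω = 813.4 W.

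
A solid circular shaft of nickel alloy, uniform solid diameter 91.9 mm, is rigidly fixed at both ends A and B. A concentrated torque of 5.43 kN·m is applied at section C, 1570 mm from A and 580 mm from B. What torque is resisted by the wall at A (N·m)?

1460 N·m

With uniform GJ and both ends fixed, compatibility θ_AC = θ_CB gives T_A·a = T_B·b, together with T_A + T_B = T₀.
T_A = T₀·b/(a+b) = 5430·580/2150 = 1465 N·m; T_B = 3965 N·m.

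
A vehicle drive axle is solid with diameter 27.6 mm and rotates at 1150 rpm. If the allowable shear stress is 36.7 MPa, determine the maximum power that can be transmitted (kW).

18.2 kW

J = πd⁴/32 = π(0.0276)⁴/32 = 5.697×10^-8 m⁴.
T_max = τ_allow·J/r = 3.67×10^7 × 5.697×10^-8 / 0.0138 = 151.5 N·m.
ω = 2π·1150/60 = 120.4 rad/s, so P_max = T_max·ω = 1.825×10^4 W.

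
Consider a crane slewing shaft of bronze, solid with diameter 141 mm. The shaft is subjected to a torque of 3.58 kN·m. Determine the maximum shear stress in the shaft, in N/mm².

J = πd⁴/32 = π(0.141)⁴/32 = 3.880×10^-5 m⁴.
τ_max = T·r/J = 3580 × 0.0705 / 3.880×10^-5 = 6.504×10^6 Pa.

6.50 N/mm²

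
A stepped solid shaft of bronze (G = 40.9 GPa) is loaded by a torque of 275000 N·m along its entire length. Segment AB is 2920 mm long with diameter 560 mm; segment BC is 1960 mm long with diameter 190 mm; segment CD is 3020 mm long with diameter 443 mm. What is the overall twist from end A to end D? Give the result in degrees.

J_AB = π(0.560)⁴/32 = 9.65×10^-3 m⁴; J_BC = π(0.190)⁴/32 = 1.28×10^-4 m⁴; J_CD = π(0.443)⁴/32 = 3.78×10^-3 m⁴.
θ = (T/G)·Σ L_i/J_i = (275000/40.9×10⁹)·(2.92/9.65×10^-3 + 1.96/1.28×10^-4 + 3.02/3.78×10^-3) = 0.1104 rad.

6.33°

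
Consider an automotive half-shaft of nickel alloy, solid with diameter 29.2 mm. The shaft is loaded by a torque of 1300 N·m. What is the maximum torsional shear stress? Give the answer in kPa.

266000 kPa

J = πd⁴/32 = π(0.0292)⁴/32 = 7.137×10^-8 m⁴.
τ_max = T·r/J = 1300 × 0.0146 / 7.137×10^-8 = 2.659×10^8 Pa.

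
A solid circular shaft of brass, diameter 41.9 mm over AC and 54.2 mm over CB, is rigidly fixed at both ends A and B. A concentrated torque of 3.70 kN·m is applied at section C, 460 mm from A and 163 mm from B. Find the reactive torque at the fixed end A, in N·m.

416 N·m

Compatibility: T_A·a/J_AC = T_B·b/J_CB with T_A + T_B = T₀.
J_AC = 3.03×10^-7 m⁴, J_CB = 8.47×10^-7 m⁴, so T_A = T₀·(J_AC/a)/((J_AC/a)+(J_CB/b)) = 415.7 N·m, T_B = 3284 N·m.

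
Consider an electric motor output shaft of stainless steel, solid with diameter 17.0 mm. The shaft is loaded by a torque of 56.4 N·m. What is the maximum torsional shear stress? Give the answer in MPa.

J = πd⁴/32 = π(0.0170)⁴/32 = 8.200×10^-9 m⁴.
τ_max = T·r/J = 56.40 × 0.00850 / 8.200×10^-9 = 5.847×10^7 Pa.

58.5 MPa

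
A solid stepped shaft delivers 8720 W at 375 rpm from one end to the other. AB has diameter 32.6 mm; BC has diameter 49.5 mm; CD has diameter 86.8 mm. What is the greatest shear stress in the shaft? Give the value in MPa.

32.6 MPa

ω = 2π·375/60 = 39.27 rad/s, so T = P/ω = 8720 / 39.27 = 222.1 N·m.
Under the same torque, τ_max = 16T/(πd³) is largest where d is smallest — segment AB (d = 32.6 mm).
τ_max = 16·222.1/(π·(0.0326)³) = 3.264×10^7 Pa.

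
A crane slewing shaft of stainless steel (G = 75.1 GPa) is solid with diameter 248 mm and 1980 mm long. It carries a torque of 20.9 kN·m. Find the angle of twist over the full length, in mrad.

1.48 mrad

J = πd⁴/32 = π(0.248)⁴/32 = 3.714×10^-4 m⁴.
θ = T·L/(G·J) = 20900 × 1.98 / (75.1×10⁹ × 3.714×10^-4) = 1.484×10^-3 rad.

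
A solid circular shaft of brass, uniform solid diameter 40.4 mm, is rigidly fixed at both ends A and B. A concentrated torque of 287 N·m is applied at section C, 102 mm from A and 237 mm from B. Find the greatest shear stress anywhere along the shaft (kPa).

With uniform GJ and both ends fixed, compatibility θ_AC = θ_CB gives T_A·a = T_B·b, together with T_A + T_B = T₀.
T_A = T₀·b/(a+b) = 287.0·237/339.0 = 200.6 N·m; T_B = 86.35 N·m.
τ in each portion: τ_AC = 1.55×10^7 Pa, τ_CB = 6.67×10^6 Pa; maximum is in AC.
τ_max = T_AC·r/J = 200.6·0.0202/2.62×10^-7 = 1.550×10^7 Pa.

15500 kPa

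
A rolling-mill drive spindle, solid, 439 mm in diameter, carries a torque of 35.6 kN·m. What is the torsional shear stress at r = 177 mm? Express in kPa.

1730 kPa

J = πd⁴/32 = π(0.439)⁴/32 = 3.646×10^-3 m⁴.
Shear stress varies linearly with radius: τ = T·r/J = 35600 × 0.177 / 3.646×10^-3 = 1.728×10^6 Pa.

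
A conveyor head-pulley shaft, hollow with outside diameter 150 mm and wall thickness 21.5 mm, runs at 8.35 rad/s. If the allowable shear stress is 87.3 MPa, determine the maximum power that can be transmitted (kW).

J = π(d_o⁴ − d_i⁴)/32 = π(0.150⁴ − 0.107⁴)/32 = 3.683×10^-5 m⁴.
T_max = τ_allow·J/r = 8.73×10^7 × 3.683×10^-5 / 0.0750 = 42870 N·m.
ω = 8.35 rad/s, so P_max = T_max·ω = 3.580×10^5 W.

358 kW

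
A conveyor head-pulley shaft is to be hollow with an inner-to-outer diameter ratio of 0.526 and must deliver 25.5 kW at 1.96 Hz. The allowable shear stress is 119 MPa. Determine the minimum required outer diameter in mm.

ω = 2π·1.96 = 12.32 rad/s, so T = P/ω = 25.5×10³ / 12.32 = 2071 N·m.
For a hollow shaft with d_i/d_o = 0.526: τ_max = 16T/(π d_o³ (1−k⁴)), so d_o = [16T/(π τ_allow (1−k⁴))]^(1/3) = [16·2071/(π·1.19×10^8·0.9235)]^(1/3) = 0.04578 m.

45.8 mm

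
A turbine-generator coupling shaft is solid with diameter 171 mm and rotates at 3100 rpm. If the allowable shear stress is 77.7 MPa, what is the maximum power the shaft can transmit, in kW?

24800 kW

J = πd⁴/32 = π(0.171)⁴/32 = 8.394×10^-5 m⁴.
T_max = τ_allow·J/r = 7.77×10^7 × 8.394×10^-5 / 0.0855 = 76290 N·m.
ω = 2π·3100/60 = 324.6 rad/s, so P_max = T_max·ω = 2.476×10^7 W.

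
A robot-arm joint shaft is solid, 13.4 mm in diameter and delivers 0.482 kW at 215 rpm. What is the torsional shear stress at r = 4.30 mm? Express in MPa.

29.1 MPa

ω = 2π·215/60 = 22.51 rad/s, so T = P/ω = 0.482×10³ / 22.51 = 21.41 N·m.
J = πd⁴/32 = π(0.0134)⁴/32 = 3.165×10^-9 m⁴.
Shear stress varies linearly with radius: τ = T·r/J = 21.41 × 0.00430 / 3.165×10^-9 = 2.908×10^7 Pa.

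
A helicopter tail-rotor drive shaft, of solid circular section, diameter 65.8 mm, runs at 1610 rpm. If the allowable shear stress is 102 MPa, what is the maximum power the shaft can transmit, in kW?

962 kW

J = πd⁴/32 = π(0.0658)⁴/32 = 1.840×10^-6 m⁴.
T_max = τ_allow·J/r = 1.02×10^8 × 1.840×10^-6 / 0.0329 = 5706 N·m.
ω = 2π·1610/60 = 168.6 rad/s, so P_max = T_max·ω = 9.620×10^5 W.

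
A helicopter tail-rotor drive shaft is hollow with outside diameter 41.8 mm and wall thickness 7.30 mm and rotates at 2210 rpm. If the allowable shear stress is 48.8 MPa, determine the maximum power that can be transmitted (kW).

133 kW

J = π(d_o⁴ − d_i⁴)/32 = π(0.0418⁴ − 0.0272⁴)/32 = 2.460×10^-7 m⁴.
T_max = τ_allow·J/r = 4.88×10^7 × 2.460×10^-7 / 0.0209 = 574.3 N·m.
ω = 2π·2210/60 = 231.4 rad/s, so P_max = T_max·ω = 1.329×10^5 W.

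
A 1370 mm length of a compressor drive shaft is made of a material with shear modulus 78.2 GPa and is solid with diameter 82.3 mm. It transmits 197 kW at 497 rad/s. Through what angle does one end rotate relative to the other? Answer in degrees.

0.0883°

ω = 497 rad/s, so T = P/ω = 197×10³ / 497.0 = 396.4 N·m.
J = πd⁴/32 = π(0.0823)⁴/32 = 4.504×10^-6 m⁴.
θ = T·L/(G·J) = 396.4 × 1.37 / (78.2×10⁹ × 4.504×10^-6) = 1.542×10^-3 rad.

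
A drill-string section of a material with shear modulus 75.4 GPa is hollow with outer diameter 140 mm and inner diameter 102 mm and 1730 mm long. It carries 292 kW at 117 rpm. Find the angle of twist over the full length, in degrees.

ω = 2π·117/60 = 12.25 rad/s, so T = P/ω = 292×10³ / 12.25 = 23830 N·m.
J = π(d_o⁴ − d_i⁴)/32 = π(0.140⁴ − 0.102⁴)/32 = 2.709×10^-5 m⁴.
θ = T·L/(G·J) = 23830 × 1.73 / (75.4×10⁹ × 2.709×10^-5) = 0.02019 rad.

1.16°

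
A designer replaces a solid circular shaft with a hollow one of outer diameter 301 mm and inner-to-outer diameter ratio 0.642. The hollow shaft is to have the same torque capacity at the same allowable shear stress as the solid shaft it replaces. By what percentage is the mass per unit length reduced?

Equal τ_max and T ⇒ the solid shaft needs d_s³ = d_o³(1−k⁴), so d_s = 301·(1−0.642⁴)^(1/3) = 282.9 mm.
Area ratio A_h/A_s = d_o²(1−k²)/d_s² = (1−k²)/(1−k⁴)^(2/3) = 0.6655.
Mass saving = 1 − 0.6655 = 33.4 %.

33.4 %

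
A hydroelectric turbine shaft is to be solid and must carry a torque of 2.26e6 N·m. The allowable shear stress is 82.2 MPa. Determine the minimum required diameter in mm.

For a solid shaft τ_max = 16T/(πd³), so d = (16T/(π τ_allow))^(1/3) = (16·2.260e6/(π·8.22×10^7))^(1/3) = 0.5193 m.

519 mm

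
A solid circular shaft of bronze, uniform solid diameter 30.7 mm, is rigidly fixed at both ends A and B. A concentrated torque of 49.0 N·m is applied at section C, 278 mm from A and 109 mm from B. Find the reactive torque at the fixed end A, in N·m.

13.8 N·m

With uniform GJ and both ends fixed, compatibility θ_AC = θ_CB gives T_A·a = T_B·b, together with T_A + T_B = T₀.
T_A = T₀·b/(a+b) = 49.00·109/387.0 = 13.80 N·m; T_B = 35.20 N·m.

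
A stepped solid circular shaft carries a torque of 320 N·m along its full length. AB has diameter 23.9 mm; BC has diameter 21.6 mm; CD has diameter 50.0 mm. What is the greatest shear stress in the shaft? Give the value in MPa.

Under the same torque, τ_max = 16T/(πd³) is largest where d is smallest — segment BC (d = 21.6 mm).
τ_max = 16·320.0/(π·(0.0216)³) = 1.617×10^8 Pa.

162 MPa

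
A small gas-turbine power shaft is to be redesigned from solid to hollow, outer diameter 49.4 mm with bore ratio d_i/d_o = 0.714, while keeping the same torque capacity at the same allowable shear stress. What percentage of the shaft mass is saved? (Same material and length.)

40.1 %

Equal τ_max and T ⇒ the solid shaft needs d_s³ = d_o³(1−k⁴), so d_s = 49.4·(1−0.714⁴)^(1/3) = 44.68 mm.
Area ratio A_h/A_s = d_o²(1−k²)/d_s² = (1−k²)/(1−k⁴)^(2/3) = 0.5991.
Mass saving = 1 − 0.5991 = 40.1 %.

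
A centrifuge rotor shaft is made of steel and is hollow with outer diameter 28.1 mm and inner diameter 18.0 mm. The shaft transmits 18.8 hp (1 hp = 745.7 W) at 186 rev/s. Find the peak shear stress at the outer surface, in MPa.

ω = 2π·186 = 1169 rad/s, so T = P/ω = 18.8×745.7 / 1169 = 12.00 N·m.
J = π(d_o⁴ − d_i⁴)/32 = π(0.0281⁴ − 0.0180⁴)/32 = 5.090×10^-8 m⁴.
τ_max = T·r/J = 12.00 × 0.0140 / 5.090×10^-8 = 3.311×10^6 Pa.

3.31 MPa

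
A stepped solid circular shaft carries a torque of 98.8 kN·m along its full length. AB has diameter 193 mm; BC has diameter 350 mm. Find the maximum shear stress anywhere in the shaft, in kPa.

Under the same torque, τ_max = 16T/(πd³) is largest where d is smallest — segment AB (d = 193 mm).
τ_max = 16·98800/(π·(0.193)³) = 6.999×10^7 Pa.

70000 kPa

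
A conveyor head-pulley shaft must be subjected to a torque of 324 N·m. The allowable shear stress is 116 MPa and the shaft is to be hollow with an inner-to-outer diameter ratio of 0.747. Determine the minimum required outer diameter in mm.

27.4 mm

For a hollow shaft with d_i/d_o = 0.747: τ_max = 16T/(π d_o³ (1−k⁴)), so d_o = [16T/(π τ_allow (1−k⁴))]^(1/3) = [16·324.0/(π·1.16×10^8·0.6886)]^(1/3) = 0.02744 m.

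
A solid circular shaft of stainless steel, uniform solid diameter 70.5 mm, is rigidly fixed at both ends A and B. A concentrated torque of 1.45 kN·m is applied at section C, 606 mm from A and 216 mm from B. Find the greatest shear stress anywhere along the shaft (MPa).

With uniform GJ and both ends fixed, compatibility θ_AC = θ_CB gives T_A·a = T_B·b, together with T_A + T_B = T₀.
T_A = T₀·b/(a+b) = 1450·216/822.0 = 381.0 N·m; T_B = 1069 N·m.
τ in each portion: τ_AC = 5.54×10^6 Pa, τ_CB = 1.55×10^7 Pa; maximum is in CB.
τ_max = T_CB·r/J = 1069·0.0352/2.43×10^-6 = 1.554×10^7 Pa.

15.5 MPa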